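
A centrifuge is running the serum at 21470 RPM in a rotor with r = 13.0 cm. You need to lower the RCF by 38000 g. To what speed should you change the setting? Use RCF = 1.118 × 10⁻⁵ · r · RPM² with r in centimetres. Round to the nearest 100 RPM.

≈ 14100 RPM

Current RCF = 1.118 × 10⁻⁵ × 13 × (21470)² = 1.118 × 10⁻⁵ × 13 × 460,960,900 ≈ 66,996.1 × g
Target RCF = 66,996.1 − 38,000 = 28,996.1 × g
N² = 28,996.1 / (14.534 × 10⁻⁵) = 199,505,298
N ≈ √199,505,298 ≈ 14,124.6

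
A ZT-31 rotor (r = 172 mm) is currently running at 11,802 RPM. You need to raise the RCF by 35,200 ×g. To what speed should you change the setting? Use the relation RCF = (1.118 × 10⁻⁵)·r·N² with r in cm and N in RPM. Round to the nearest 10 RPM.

17950 RPM

r = 172 mm = 17.2 cm
Current RCF = 1.118 × 10⁻⁵ × 17.2 × (11802)² = 1.118 × 10⁻⁵ × 17.2 × 139,287,204 ≈ 26,784.4 × g
Target RCF = 26,784.4 + 35,200 = 61,984.4 × g
N² = 61,984.4 / (19.2296 × 10⁻⁵) = 322,338,478
N ≈ √322,338,478 ≈ 17,953.8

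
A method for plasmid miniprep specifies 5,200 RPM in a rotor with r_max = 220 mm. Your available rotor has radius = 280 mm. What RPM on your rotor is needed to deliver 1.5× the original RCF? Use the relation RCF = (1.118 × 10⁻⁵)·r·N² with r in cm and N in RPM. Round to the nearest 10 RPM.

5650 RPM

Original rotor: r = 220 mm = 22.0 cm
RCF_original = 1.118 × 10⁻⁵ × 22 × (5200)² = 1.118 × 10⁻⁵ × 22 × 27,040,000 ≈ 6,650.8 × g
Target RCF = 1.5 × 6,650.8 ≈ 9,976.2 × g
Your rotor: r = 280 mm = 28.0 cm
9,976.2 = 1.118 × 10⁻⁵ × 28 × N²
N² = 9,976.2 / (31.304 × 10⁻⁵) = 31,868,771
N ≈ √31,868,771 ≈ 5,645.2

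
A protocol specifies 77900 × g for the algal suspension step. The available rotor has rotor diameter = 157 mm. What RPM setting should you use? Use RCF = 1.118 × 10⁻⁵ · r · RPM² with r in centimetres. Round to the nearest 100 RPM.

≈ 29800 RPM

r = 157 mm / 2 = 78.5 mm = 7.85 cm
RCF = 1.118 × 10⁻⁵ × r × N²
77,900 = 1.118 × 10⁻⁵ × 7.85 × N²
N² = 77,900 / (8.7763 × 10⁻⁵) = 887,617,789
N ≈ √887,617,789 ≈ 29,792.9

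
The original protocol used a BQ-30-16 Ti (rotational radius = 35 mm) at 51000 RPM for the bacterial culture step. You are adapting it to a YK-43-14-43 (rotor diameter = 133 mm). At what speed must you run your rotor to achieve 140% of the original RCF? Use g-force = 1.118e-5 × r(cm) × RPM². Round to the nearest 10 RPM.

≈ 43780 RPM

Original rotor: r = 35 mm = 3.5 cm
RCF = 1.118 × 10⁻⁵ × r × N²
RCF_original = 1.118 × 10⁻⁵ × 3.5 × (51000)² = 1.118 × 10⁻⁵ × 3.5 × 2,601,000,000 ≈ 101,777.1 × g
Target RCF = 1.4 × 101,777.1 ≈ 142,487.9 × g
Your rotor: r = 133 mm / 2 = 66.5 mm = 6.65 cm
142,487.9 = 1.118 × 10⁻⁵ × 6.65 × N²
N² = 142,487.9 / (7.4347 × 10⁻⁵) = 1,916,525,213
N ≈ √1,916,525,213 ≈ 43,778.1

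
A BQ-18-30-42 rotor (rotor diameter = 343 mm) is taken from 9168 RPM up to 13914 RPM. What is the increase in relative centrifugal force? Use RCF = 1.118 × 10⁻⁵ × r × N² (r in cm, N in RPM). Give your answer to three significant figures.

r = 343 mm / 2 = 171.5 mm = 17.15 cm
RCF₁ = 1.118 × 10⁻⁵ × 17.15 × (9168)² = 1.118 × 10⁻⁵ × 17.15 × 84,052,224 ≈ 16,115.9 × g
RCF₂ = 1.118 × 10⁻⁵ × 17.15 × (13914)² = 1.118 × 10⁻⁵ × 17.15 × 193,599,396 ≈ 37,120.2 × g
Increase = 37,120.2 − 16,115.9 = 21,004.3

21000 x g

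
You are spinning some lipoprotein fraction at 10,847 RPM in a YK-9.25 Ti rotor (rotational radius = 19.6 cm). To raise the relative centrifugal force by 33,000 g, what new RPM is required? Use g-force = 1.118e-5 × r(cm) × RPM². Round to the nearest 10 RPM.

Current RCF = 1.118 × 10⁻⁵ × 19.6 × (10847)² = 1.118 × 10⁻⁵ × 19.6 × 117,657,409 ≈ 25,782 × g
Target RCF = 25,782 + 33,000 = 58,782 × g
N² = 58,782 / (21.9128 × 10⁻⁵) = 268,254,171
N ≈ √268,254,171 ≈ 16,378.5

16380 RPM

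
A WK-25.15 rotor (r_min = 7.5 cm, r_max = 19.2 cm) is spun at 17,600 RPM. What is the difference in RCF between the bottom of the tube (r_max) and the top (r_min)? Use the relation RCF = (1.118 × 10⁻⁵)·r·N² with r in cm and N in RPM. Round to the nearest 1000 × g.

RCF_max = 1.118 × 10⁻⁵ × 19.2 × (17600)² = 1.118 × 10⁻⁵ × 19.2 × 309,760,000 ≈ 66,491.8 × g
RCF_min = 1.118 × 10⁻⁵ × 7.5 × (17600)² = 1.118 × 10⁻⁵ × 7.5 × 309,760,000 ≈ 25,973.4 × g
ΔRCF = 66,491.8 − 25,973.4 = 40,518.4

ΔRCF ≈ 41000 x g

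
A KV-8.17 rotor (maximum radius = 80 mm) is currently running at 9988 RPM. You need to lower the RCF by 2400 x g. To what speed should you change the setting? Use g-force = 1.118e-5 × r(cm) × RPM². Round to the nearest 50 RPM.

N₂ ≈ 8550 RPM

r = 80 mm = 8.0 cm
Current RCF = 1.118 × 10⁻⁵ × 8 × (9988)² = 1.118 × 10⁻⁵ × 8 × 99,760,144 ≈ 8,922.5 × g
Target RCF = 8,922.5 − 2,400 = 6,522.5 × g
N² = 6,522.5 / (8.944 × 10⁻⁵) = 72,925,984
N ≈ √72,925,984 ≈ 8,539.7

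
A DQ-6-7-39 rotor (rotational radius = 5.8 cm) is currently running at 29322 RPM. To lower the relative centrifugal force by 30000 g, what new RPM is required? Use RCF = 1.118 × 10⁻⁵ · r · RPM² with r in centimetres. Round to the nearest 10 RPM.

Current RCF = 1.118 × 10⁻⁵ × 5.8 × (29322)² = 1.118 × 10⁻⁵ × 5.8 × 859,779,684 ≈ 55,751.6 × g
Target RCF = 55,751.6 − 30,000 = 25,751.6 × g
N² = 25,751.6 / (6.4844 × 10⁻⁵) = 397,131,577
N ≈ √397,131,577 ≈ 19,928.2

N₂ ≈ 19930 RPM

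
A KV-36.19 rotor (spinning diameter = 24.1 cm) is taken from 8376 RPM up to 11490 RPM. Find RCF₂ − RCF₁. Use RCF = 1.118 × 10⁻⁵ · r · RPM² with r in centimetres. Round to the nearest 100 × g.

≈ 8300 × g

r = 24.1 / 2 = 12.05 cm
RCF₁ = 1.118 × 10⁻⁵ × 12.05 × (8376)² = 1.118 × 10⁻⁵ × 12.05 × 70,157,376 ≈ 9,451.5 × g
RCF₂ = 1.118 × 10⁻⁵ × 12.05 × (11490)² = 1.118 × 10⁻⁵ × 12.05 × 132,020,100 ≈ 17,785.6 × g
Increase = 17,785.6 − 9,451.5 = 8,334.1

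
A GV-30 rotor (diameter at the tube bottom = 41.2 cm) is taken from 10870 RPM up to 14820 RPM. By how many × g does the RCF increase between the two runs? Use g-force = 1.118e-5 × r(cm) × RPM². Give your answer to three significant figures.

23400 × g

r = 41.2 / 2 = 20.6 cm
RCF₁ = 1.118 × 10⁻⁵ × 20.6 × (10870)² = 1.118 × 10⁻⁵ × 20.6 × 118,156,900 ≈ 27,212.5 × g
RCF₂ = 1.118 × 10⁻⁵ × 20.6 × (14820)² = 1.118 × 10⁻⁵ × 20.6 × 219,632,400 ≈ 50,583.1 × g
Increase = 50,583.1 − 27,212.5 = 23,370.6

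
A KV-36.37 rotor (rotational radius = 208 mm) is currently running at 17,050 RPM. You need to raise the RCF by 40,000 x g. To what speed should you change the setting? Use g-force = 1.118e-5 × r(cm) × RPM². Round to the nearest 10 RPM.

≈ 21510 RPM

r = 208 mm = 20.8 cm
Current RCF = 1.118 × 10⁻⁵ × 20.8 × (17050)² = 1.118 × 10⁻⁵ × 20.8 × 290,702,500 ≈ 67,601.1 × g
Target RCF = 67,601.1 + 40,000 = 107,601.1 × g
N² = 107,601.1 / (23.2544 × 10⁻⁵) = 462,712,863
N ≈ √462,712,863 ≈ 21,510.8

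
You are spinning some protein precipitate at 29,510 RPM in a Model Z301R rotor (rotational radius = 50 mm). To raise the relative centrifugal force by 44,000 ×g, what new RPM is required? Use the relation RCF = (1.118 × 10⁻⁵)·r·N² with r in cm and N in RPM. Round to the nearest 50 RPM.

N₂ ≈ 40700 RPM

r = 50 mm = 5.0 cm
Current RCF = 1.118 × 10⁻⁵ × 5 × (29510)² = 1.118 × 10⁻⁵ × 5 × 870,840,100 ≈ 48,680 × g
Target RCF = 48,680 + 44,000 = 92,680 × g
N² = 92,680 / (5.59 × 10⁻⁵) = 1,657,960,644
N ≈ √1,657,960,644 ≈ 40,718.1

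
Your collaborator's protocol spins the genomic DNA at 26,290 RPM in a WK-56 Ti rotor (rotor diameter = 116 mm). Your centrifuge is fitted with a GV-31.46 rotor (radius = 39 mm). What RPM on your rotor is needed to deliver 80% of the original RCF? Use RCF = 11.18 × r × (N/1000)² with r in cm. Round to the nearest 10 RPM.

28680 RPM

Original rotor: r = 116 mm / 2 = 58 mm = 5.8 cm
RCF_original = 11.18 × 5.8 × (26.29)² = 11.18 × 5.8 × 691.1641 ≈ 44,817.8 × g
Target RCF = 0.8 × 44,817.8 ≈ 35,854.2 × g
Your rotor: r = 39 mm = 3.9 cm
35,854.2 = 11.18 × 3.9 × (N/1000)²
(N/1000)² = 35,854.2 / 43.602 = 822.3063
N = 1000 × √822.3063 ≈ 28,675.9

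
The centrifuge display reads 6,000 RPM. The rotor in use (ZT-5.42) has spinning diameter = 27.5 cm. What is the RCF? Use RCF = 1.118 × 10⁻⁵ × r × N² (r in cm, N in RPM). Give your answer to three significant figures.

r = 27.5 / 2 = 13.75 cm
RCF = 1.118 × 10⁻⁵ × 13.75 × (6000)² = 1.118 × 10⁻⁵ × 13.75 × 36,000,000 ≈ 5,534.1 × g

RCF ≈ 5530 g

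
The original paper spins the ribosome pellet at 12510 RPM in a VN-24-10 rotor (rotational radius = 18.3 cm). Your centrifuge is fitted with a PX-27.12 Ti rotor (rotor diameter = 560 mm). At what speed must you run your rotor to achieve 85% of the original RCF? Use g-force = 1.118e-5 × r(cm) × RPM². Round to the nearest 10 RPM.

9320 RPM

RCF_original = 1.118 × 10⁻⁵ × 18.3 × (12510)² = 1.118 × 10⁻⁵ × 18.3 × 156,500,100 ≈ 32,019 × g
Target RCF = 0.85 × 32,019 ≈ 27,216.1 × g
Your rotor: r = 560 mm / 2 = 280 mm = 28 cm
27,216.1 = 1.118 × 10⁻⁵ × 28 × N²
N² = 27,216.1 / (31.304 × 10⁻⁵) = 86,941,285
N ≈ √86,941,285 ≈ 9,324.2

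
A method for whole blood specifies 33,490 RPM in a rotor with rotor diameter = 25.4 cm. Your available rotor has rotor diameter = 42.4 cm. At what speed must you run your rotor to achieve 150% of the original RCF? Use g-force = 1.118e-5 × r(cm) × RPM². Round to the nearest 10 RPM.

≈ 31750 RPM

Original rotor: r = 25.4 / 2 = 12.7 cm
RCF_original = 1.118 × 10⁻⁵ × 12.7 × (33490)² = 1.118 × 10⁻⁵ × 12.7 × 1,121,580,100 ≈ 159,248.7 × g
Target RCF = 1.5 × 159,248.7 ≈ 238,873.1 × g
Your rotor: r = 42.4 / 2 = 21.2 cm
238,873.1 = 1.118 × 10⁻⁵ × 21.2 × N²
N² = 238,873.1 / (23.7016 × 10⁻⁵) = 1,007,835,336
N ≈ √1,007,835,336 ≈ 31,746.4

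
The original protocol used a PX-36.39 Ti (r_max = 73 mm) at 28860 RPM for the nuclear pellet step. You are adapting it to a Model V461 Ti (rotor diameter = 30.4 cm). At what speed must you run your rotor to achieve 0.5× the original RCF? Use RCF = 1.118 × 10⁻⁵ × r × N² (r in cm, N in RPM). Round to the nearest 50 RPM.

Original rotor: r = 73 mm = 7.3 cm
RCF_original = 1.118 × 10⁻⁵ × 7.3 × (28860)² = 1.118 × 10⁻⁵ × 7.3 × 832,899,600 ≈ 67,976.3 × g
Target RCF = 0.5 × 67,976.3 ≈ 33,988.2 × g
Your rotor: r = 30.4 / 2 = 15.2 cm
33,988.2 = 1.118 × 10⁻⁵ × 15.2 × N²
N² = 33,988.2 / (16.9936 × 10⁻⁵) = 200,005,885
N ≈ √200,005,885 ≈ 14,142.3

14150 RPM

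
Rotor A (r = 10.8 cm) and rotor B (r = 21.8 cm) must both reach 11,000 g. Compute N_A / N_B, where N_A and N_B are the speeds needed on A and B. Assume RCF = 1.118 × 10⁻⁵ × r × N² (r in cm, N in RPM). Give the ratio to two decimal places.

1.42

At fixed RCF, N ∝ 1/√r, so N_A/N_B = √(r_B/r_A) = √(21.8/10.8) = √2.018519 = 1.4207.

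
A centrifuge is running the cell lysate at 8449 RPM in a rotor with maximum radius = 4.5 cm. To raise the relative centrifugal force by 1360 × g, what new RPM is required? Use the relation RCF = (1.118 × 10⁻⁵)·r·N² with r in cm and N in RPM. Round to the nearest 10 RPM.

≈ 9920 RPM

Current RCF = 1.118 × 10⁻⁵ × 4.5 × (8449)² = 1.118 × 10⁻⁵ × 4.5 × 71,385,601 ≈ 3,591.4 × g
Target RCF = 3,591.4 + 1,360 = 4,951.4 × g
N² = 4,951.4 / (5.031 × 10⁻⁵) = 98,417,810
N ≈ √98,417,810 ≈ 9,920.6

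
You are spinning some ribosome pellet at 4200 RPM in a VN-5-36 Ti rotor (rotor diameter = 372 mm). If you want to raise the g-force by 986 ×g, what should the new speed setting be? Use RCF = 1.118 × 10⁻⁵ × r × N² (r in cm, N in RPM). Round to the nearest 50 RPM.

r = 372 mm / 2 = 186 mm = 18.6 cm
Current RCF = 1.118 × 10⁻⁵ × 18.6 × (4200)² = 1.118 × 10⁻⁵ × 18.6 × 17,640,000 ≈ 3,668.2 × g
Target RCF = 3,668.2 + 986 = 4,654.2 × g
N² = 4,654.2 / (20.7948 × 10⁻⁵) = 22,381,557
N ≈ √22,381,557 ≈ 4,730.9

≈ 4750 RPM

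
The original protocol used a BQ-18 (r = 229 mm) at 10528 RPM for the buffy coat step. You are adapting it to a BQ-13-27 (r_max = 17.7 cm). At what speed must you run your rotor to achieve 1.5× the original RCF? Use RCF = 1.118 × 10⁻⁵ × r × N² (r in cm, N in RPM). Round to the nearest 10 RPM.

≈ 14670 RPM

Original rotor: r = 229 mm = 22.9 cm
RCF_original = 1.118 × 10⁻⁵ × 22.9 × (10528)² = 1.118 × 10⁻⁵ × 22.9 × 110,838,784 ≈ 28,377.2 × g
Target RCF = 1.5 × 28,377.2 ≈ 42,565.8 × g
42,565.8 = 1.118 × 10⁻⁵ × 17.7 × N²
N² = 42,565.8 / (19.7886 × 10⁻⁵) = 215,102,635
N ≈ √215,102,635 ≈ 14,666.4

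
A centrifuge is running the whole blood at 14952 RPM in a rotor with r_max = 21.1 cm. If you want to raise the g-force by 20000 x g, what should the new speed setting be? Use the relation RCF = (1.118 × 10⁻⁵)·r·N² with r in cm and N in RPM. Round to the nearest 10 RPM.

Current RCF = 1.118 × 10⁻⁵ × 21.1 × (14952)² = 1.118 × 10⁻⁵ × 21.1 × 223,562,304 ≈ 52,737.9 × g
Target RCF = 52,737.9 + 20,000 = 72,737.9 × g
N² = 72,737.9 / (23.5898 × 10⁻⁵) = 308,344,708
N ≈ √308,344,708 ≈ 17,559.7

≈ 17560 RPM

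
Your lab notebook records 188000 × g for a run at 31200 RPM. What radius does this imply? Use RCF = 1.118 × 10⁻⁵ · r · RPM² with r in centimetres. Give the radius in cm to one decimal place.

188000 = 1.118 × 10⁻⁵ × r × (31200)²
r = 188000 / (1.118 × 10⁻⁵ × 973,440,000) = 188000 / 10883.06 ≈ 17.275 cm

≈ 17.3 cm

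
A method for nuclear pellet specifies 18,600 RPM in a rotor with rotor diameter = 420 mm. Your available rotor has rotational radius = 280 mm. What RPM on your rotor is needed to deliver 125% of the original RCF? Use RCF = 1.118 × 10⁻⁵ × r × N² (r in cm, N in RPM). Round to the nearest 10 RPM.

18010 RPM

Original rotor: r = 420 mm / 2 = 210 mm = 21 cm
RCF = 1.118 × 10⁻⁵ × r × N²
RCF_original = 1.118 × 10⁻⁵ × 21 × (18600)² = 1.118 × 10⁻⁵ × 21 × 345,960,000 ≈ 81,224.5 × g
Target RCF = 1.25 × 81,224.5 ≈ 101,530.6 × g
Your rotor: r = 280 mm = 28.0 cm
101,530.6 = 1.118 × 10⁻⁵ × 28 × N²
N² = 101,530.6 / (31.304 × 10⁻⁵) = 324,337,465
N ≈ √324,337,465 ≈ 18,009.4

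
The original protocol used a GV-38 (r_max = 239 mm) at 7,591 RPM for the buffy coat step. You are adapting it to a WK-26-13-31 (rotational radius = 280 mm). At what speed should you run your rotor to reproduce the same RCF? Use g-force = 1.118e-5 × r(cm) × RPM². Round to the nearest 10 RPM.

Original rotor: r = 239 mm = 23.9 cm
RCF_original = 1.118 × 10⁻⁵ × 23.9 × (7591)² = 1.118 × 10⁻⁵ × 23.9 × 57,623,281 ≈ 15,397.1 × g
Your rotor: r = 280 mm = 28.0 cm
15,397.1 = 1.118 × 10⁻⁵ × 28 × N²
N² = 15,397.1 / (31.304 × 10⁻⁵) = 49,185,727
N ≈ √49,185,727 ≈ 7,013.3

≈ 7010 RPM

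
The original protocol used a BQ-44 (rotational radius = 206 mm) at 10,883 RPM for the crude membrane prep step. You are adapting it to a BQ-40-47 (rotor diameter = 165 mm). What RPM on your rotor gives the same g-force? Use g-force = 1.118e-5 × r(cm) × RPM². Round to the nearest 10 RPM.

Original rotor: r = 206 mm = 20.6 cm
RCF_original = 1.118 × 10⁻⁵ × 20.6 × (10883)² = 1.118 × 10⁻⁵ × 20.6 × 118,439,689 ≈ 27,277.6 × g
Your rotor: r = 165 mm / 2 = 82.5 mm = 8.25 cm
27,277.6 = 1.118 × 10⁻⁵ × 8.25 × N²
N² = 27,277.6 / (9.2235 × 10⁻⁵) = 295,740,229
N ≈ √295,740,229 ≈ 17,197.1

≈ 17200 RPM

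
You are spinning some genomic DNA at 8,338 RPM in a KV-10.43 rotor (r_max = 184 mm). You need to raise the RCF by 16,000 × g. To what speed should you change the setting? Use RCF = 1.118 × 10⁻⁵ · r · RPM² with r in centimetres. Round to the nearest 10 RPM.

r = 184 mm = 18.4 cm
Current RCF = 1.118 × 10⁻⁵ × 18.4 × (8338)² = 1.118 × 10⁻⁵ × 18.4 × 69,522,244 ≈ 14,301.6 × g
Target RCF = 14,301.6 + 16,000 = 30,301.6 × g
N² = 30,301.6 / (20.5712 × 10⁻⁵) = 147,301,081
N ≈ √147,301,081 ≈ 12,136.8

N₂ ≈ 12140 RPM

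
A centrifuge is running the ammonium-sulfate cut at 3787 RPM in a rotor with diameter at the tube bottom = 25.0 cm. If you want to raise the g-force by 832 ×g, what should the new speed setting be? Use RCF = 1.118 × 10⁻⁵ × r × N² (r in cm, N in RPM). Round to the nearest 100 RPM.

4500 RPM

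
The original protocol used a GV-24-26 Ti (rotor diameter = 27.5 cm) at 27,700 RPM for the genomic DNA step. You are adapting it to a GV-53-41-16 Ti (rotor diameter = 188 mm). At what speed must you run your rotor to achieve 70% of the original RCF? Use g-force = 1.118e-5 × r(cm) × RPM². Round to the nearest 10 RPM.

28030 RPM

Original rotor: r = 27.5 / 2 = 13.75 cm
RCF_original = 1.118 × 10⁻⁵ × 13.75 × (27700)² = 1.118 × 10⁻⁵ × 13.75 × 767,290,000 ≈ 117,951.7 × g
Target RCF = 0.7 × 117,951.7 ≈ 82,566.2 × g
Your rotor: r = 188 mm / 2 = 94 mm = 9.4 cm
82,566.2 = 1.118 × 10⁻⁵ × 9.4 × N²
N² = 82,566.2 / (10.5092 × 10⁻⁵) = 785,656,377
N ≈ √785,656,377 ≈ 28,029.6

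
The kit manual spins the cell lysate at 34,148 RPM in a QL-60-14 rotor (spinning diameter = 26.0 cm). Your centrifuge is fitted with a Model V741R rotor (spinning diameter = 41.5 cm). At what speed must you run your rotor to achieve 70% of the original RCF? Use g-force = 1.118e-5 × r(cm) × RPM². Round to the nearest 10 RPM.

Original rotor: r = 26.0 / 2 = 13 cm
RCF = 1.118 × 10⁻⁵ × r × N²
RCF_original = 1.118 × 10⁻⁵ × 13 × (34148)² = 1.118 × 10⁻⁵ × 13 × 1,166,085,904 ≈ 169,478.9 × g
Target RCF = 0.7 × 169,478.9 ≈ 118,635.2 × g
Your rotor: r = 41.5 / 2 = 20.75 cm
118,635.2 = 1.118 × 10⁻⁵ × 20.75 × N²
N² = 118,635.2 / (23.1985 × 10⁻⁵) = 511,391,685
N ≈ √511,391,685 ≈ 22,614.0

22610 RPM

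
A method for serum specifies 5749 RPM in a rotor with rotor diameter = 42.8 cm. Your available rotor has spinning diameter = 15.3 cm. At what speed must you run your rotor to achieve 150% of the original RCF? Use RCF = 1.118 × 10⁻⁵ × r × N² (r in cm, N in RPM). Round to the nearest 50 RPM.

Original rotor: r = 42.8 / 2 = 21.4 cm
RCF = 1.118 × 10⁻⁵ × r × N²
RCF_original = 1.118 × 10⁻⁵ × 21.4 × (5749)² = 1.118 × 10⁻⁵ × 21.4 × 33,051,001 ≈ 7,907.5 × g
Target RCF = 1.5 × 7,907.5 ≈ 11,861.2 × g
Your rotor: r = 15.3 / 2 = 7.65 cm
11,861.2 = 1.118 × 10⁻⁵ × 7.65 × N²
N² = 11,861.2 / (8.5527 × 10⁻⁵) = 138,683,691
N ≈ √138,683,691 ≈ 11,776.4

≈ 11800 RPM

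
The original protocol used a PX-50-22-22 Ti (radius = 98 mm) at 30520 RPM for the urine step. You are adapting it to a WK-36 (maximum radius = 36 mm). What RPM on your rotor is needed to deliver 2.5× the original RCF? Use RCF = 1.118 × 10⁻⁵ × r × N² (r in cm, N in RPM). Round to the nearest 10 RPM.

Original rotor: r = 98 mm = 9.8 cm
RCF_original = 1.118 × 10⁻⁵ × 9.8 × (30520)² = 1.118 × 10⁻⁵ × 9.8 × 931,470,400 ≈ 102,055.6 × g
Target RCF = 2.5 × 102,055.6 ≈ 255,139 × g
Your rotor: r = 36 mm = 3.6 cm
255,139 = 1.118 × 10⁻⁵ × 3.6 × N²
N² = 255,139 / (4.0248 × 10⁻⁵) = 6,339,172,133
N ≈ √6,339,172,133 ≈ 79,618.9

79620 RPM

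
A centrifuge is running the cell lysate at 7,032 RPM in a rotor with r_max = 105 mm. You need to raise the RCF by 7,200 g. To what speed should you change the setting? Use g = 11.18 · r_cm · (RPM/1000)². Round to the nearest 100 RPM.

r = 105 mm = 10.5 cm
Current RCF = 11.18 × 10.5 × (7.032)² = 11.18 × 10.5 × 49.449024 ≈ 5,804.8 × g
Target RCF = 5,804.8 + 7,200 = 13,004.8 × g
(N/1000)² = 13,004.8 / 117.39 = 110.7829
N = 1000 × √110.7829 ≈ 10,525.3

N₂ ≈ 10500 RPM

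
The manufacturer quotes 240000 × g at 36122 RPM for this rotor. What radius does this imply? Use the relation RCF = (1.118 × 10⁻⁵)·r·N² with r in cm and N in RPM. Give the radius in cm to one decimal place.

r ≈ 16.5 cm

240000 = 1.118 × 10⁻⁵ × r × (36122)²
r = 240000 / (1.118 × 10⁻⁵ × 1,304,798,884) = 240000 / 14587.65 ≈ 16.452 cm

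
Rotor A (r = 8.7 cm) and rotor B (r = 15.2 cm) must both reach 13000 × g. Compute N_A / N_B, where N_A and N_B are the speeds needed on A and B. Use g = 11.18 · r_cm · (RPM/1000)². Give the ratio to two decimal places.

At fixed RCF, N ∝ 1/√r, so N_A/N_B = √(r_B/r_A) = √(15.2/8.7) = √1.747126 = 1.3218.

1.32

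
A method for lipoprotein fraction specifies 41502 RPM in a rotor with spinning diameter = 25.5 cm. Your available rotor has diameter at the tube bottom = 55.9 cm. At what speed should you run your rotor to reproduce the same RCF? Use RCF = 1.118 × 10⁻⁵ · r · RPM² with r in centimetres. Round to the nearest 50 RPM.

28050 RPM

Original rotor: r = 25.5 / 2 = 12.75 cm
RCF_original = 1.118 × 10⁻⁵ × 12.75 × (41502)² = 1.118 × 10⁻⁵ × 12.75 × 1,722,416,004 ≈ 245,521.8 × g
Your rotor: r = 55.9 / 2 = 27.95 cm
245,521.8 = 1.118 × 10⁻⁵ × 27.95 × N²
N² = 245,521.8 / (31.2481 × 10⁻⁵) = 785,717,532
N ≈ √785,717,532 ≈ 28,030.7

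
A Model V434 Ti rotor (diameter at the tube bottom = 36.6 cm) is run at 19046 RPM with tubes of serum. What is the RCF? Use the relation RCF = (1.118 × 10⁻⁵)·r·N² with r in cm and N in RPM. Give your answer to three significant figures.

RCF ≈ 74200 x g

r = 36.6 / 2 = 18.3 cm
RCF = 1.118 × 10⁻⁵ × 18.3 × (19046)² = 1.118 × 10⁻⁵ × 18.3 × 362,750,116 ≈ 74,216.5 × g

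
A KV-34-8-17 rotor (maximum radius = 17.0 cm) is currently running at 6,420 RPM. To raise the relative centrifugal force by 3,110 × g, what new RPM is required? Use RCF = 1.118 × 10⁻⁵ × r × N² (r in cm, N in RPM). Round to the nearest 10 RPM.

Current RCF = 1.118 × 10⁻⁵ × 17 × (6420)² = 1.118 × 10⁻⁵ × 17 × 41,216,400 ≈ 7,833.6 × g
Target RCF = 7,833.6 + 3,110 = 10,943.6 × g
N² = 10,943.6 / (19.006 × 10⁻⁵) = 57,579,712
N ≈ √57,579,712 ≈ 7,588.1

7590 RPM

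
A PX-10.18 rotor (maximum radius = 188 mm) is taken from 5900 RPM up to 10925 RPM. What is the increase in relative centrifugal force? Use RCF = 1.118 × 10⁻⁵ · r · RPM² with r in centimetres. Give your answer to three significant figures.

≈ 17800 ×g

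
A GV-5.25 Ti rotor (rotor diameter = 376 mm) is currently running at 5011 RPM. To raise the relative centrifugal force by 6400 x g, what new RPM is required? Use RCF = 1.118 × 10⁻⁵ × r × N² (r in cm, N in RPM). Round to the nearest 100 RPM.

≈ 7500 RPM

r = 376 mm / 2 = 188 mm = 18.8 cm
Current RCF = 1.118 × 10⁻⁵ × 18.8 × (5011)² = 1.118 × 10⁻⁵ × 18.8 × 25,110,121 ≈ 5,277.7 × g
Target RCF = 5,277.7 + 6,400 = 11,677.7 × g
N² = 11,677.7 / (21.0184 × 10⁻⁵) = 55,559,415
N ≈ √55,559,415 ≈ 7,453.8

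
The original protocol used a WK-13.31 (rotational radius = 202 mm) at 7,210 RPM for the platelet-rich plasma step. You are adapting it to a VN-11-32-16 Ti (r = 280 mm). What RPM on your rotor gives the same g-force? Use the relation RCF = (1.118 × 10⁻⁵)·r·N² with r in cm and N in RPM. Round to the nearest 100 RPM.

6100 RPM

Original rotor: r = 202 mm = 20.2 cm
RCF_original = 1.118 × 10⁻⁵ × 20.2 × (7210)² = 1.118 × 10⁻⁵ × 20.2 × 51,984,100 ≈ 11,739.9 × g
Your rotor: r = 280 mm = 28.0 cm
11,739.9 = 1.118 × 10⁻⁵ × 28 × N²
N² = 11,739.9 / (31.304 × 10⁻⁵) = 37,502,875
N ≈ √37,502,875 ≈ 6,124.0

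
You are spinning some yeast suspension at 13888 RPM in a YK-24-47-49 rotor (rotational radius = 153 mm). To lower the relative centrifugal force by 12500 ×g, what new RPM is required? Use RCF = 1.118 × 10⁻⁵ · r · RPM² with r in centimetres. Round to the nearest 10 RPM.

10950 RPM

r = 153 mm = 15.3 cm
Current RCF = 1.118 × 10⁻⁵ × 15.3 × (13888)² = 1.118 × 10⁻⁵ × 15.3 × 192,876,544 ≈ 32,992.3 × g
Target RCF = 32,992.3 − 12,500 = 20,492.3 × g
N² = 20,492.3 / (17.1054 × 10⁻⁵) = 119,800,180
N ≈ √119,800,180 ≈ 10,945.3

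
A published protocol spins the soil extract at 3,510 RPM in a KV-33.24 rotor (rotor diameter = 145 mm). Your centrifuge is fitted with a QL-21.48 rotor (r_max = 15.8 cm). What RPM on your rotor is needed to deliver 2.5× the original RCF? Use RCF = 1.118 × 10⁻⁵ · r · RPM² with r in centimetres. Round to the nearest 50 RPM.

Original rotor: r = 145 mm / 2 = 72.5 mm = 7.25 cm
RCF_original = 1.118 × 10⁻⁵ × 7.25 × (3510)² = 1.118 × 10⁻⁵ × 7.25 × 12,320,100 ≈ 998.6 × g
Target RCF = 2.5 × 998.6 ≈ 2,496.5 × g
2,496.5 = 1.118 × 10⁻⁵ × 15.8 × N²
N² = 2,496.5 / (17.6644 × 10⁻⁵) = 14,132,945
N ≈ √14,132,945 ≈ 3,759.4

≈ 3750 RPM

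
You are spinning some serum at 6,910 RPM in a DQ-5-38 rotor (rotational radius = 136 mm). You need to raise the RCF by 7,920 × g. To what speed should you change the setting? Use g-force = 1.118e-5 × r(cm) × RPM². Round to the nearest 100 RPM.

10000 RPM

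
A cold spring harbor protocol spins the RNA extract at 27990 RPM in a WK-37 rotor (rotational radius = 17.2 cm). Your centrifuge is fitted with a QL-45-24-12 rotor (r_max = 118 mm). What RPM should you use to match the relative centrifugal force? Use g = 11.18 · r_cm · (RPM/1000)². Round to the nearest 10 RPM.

33790 RPM

RCF = 11.18 × r × (N/1000)²
RCF_original = 11.18 × 17.2 × (27.99)² = 11.18 × 17.2 × 783.4401 ≈ 150,652.4 × g
Your rotor: r = 118 mm = 11.8 cm
150,652.4 = 11.18 × 11.8 × (N/1000)²
(N/1000)² = 150,652.4 / 131.924 = 1141.964
N = 1000 × √1141.964 ≈ 33,793.0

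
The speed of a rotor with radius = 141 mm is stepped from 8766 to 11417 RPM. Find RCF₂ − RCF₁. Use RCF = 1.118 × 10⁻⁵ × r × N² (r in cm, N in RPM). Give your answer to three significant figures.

r = 141 mm = 14.1 cm
RCF₁ = 1.118 × 10⁻⁵ × 14.1 × (8766)² = 1.118 × 10⁻⁵ × 14.1 × 76,842,756 ≈ 12,113.3 × g
RCF₂ = 1.118 × 10⁻⁵ × 14.1 × (11417)² = 1.118 × 10⁻⁵ × 14.1 × 130,347,889 ≈ 20,547.8 × g
Increase = 20,547.8 − 12,113.3 = 8,434.5

≈ 8430 × g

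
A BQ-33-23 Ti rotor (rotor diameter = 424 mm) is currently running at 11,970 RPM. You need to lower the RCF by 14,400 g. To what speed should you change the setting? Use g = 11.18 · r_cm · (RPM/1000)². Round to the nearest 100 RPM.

≈ 9100 RPM

r = 424 mm / 2 = 212 mm = 21.2 cm
Current RCF = 11.18 × 21.2 × (11.97)² = 11.18 × 21.2 × 143.2809 ≈ 33,959.9 × g
Target RCF = 33,959.9 − 14,400 = 19,559.9 × g
(N/1000)² = 19,559.9 / 237.016 = 82.52565
N = 1000 × √82.52565 ≈ 9,084.4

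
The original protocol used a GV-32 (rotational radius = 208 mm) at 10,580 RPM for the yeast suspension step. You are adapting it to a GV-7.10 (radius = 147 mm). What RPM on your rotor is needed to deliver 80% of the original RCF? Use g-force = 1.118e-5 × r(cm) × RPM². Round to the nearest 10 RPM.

Original rotor: r = 208 mm = 20.8 cm
RCF_original = 1.118 × 10⁻⁵ × 20.8 × (10580)² = 1.118 × 10⁻⁵ × 20.8 × 111,936,400 ≈ 26,030.1 × g
Target RCF = 0.8 × 26,030.1 ≈ 20,824.1 × g
Your rotor: r = 147 mm = 14.7 cm
20,824.1 = 1.118 × 10⁻⁵ × 14.7 × N²
N² = 20,824.1 / (16.4346 × 10⁻⁵) = 126,708,895
N ≈ √126,708,895 ≈ 11,256.5

≈ 11260 RPM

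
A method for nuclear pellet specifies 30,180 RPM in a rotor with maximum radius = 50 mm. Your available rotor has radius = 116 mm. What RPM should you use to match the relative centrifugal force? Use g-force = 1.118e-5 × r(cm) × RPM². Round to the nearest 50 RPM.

≈ 19800 RPM

Original rotor: r = 50 mm = 5.0 cm
RCF_original = 1.118 × 10⁻⁵ × 5 × (30180)² = 1.118 × 10⁻⁵ × 5 × 910,832,400 ≈ 50,915.5 × g
Your rotor: r = 116 mm = 11.6 cm
50,915.5 = 1.118 × 10⁻⁵ × 11.6 × N²
N² = 50,915.5 / (12.9688 × 10⁻⁵) = 392,599,932
N ≈ √392,599,932 ≈ 19,814.1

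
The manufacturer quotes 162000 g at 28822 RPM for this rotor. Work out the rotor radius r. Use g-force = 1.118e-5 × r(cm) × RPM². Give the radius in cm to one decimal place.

162000 = 1.118 × 10⁻⁵ × r × (28822)²
r = 162000 / (1.118 × 10⁻⁵ × 830,707,684) = 162000 / 9287.312 ≈ 17.443 cm

≈ 17.4 cm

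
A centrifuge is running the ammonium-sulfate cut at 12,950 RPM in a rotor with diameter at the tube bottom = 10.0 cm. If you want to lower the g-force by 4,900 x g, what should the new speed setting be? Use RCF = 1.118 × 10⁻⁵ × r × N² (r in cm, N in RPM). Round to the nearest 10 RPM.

≈ 8950 RPM

r = 10.0 / 2 = 5 cm
Current RCF = 1.118 × 10⁻⁵ × 5 × (12950)² = 1.118 × 10⁻⁵ × 5 × 167,702,500 ≈ 9,374.6 × g
Target RCF = 9,374.6 − 4,900 = 4,474.6 × g
N² = 4,474.6 / (5.59 × 10⁻⁵) = 80,046,512
N ≈ √80,046,512 ≈ 8,946.9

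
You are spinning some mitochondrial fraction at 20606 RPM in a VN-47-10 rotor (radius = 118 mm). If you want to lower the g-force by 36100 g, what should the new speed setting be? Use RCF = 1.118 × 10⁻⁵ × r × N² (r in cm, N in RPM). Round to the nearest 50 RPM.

12300 RPM

r = 118 mm = 11.8 cm
Current RCF = 1.118 × 10⁻⁵ × 11.8 × (20606)² = 1.118 × 10⁻⁵ × 11.8 × 424,607,236 ≈ 56,015.9 × g
Target RCF = 56,015.9 − 36,100 = 19,915.9 × g
N² = 19,915.9 / (13.1924 × 10⁻⁵) = 150,964,950
N ≈ √150,964,950 ≈ 12,286.8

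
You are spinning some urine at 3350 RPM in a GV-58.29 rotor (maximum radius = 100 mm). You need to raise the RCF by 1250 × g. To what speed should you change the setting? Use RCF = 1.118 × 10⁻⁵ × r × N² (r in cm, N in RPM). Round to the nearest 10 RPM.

N₂ ≈ 4730 RPM

r = 100 mm = 10.0 cm
Current RCF = 1.118 × 10⁻⁵ × 10 × (3350)² = 1.118 × 10⁻⁵ × 10 × 11,222,500 ≈ 1,254.7 × g
Target RCF = 1,254.7 + 1,250 = 2,504.7 × g
N² = 2,504.7 / (11.18 × 10⁻⁵) = 22,403,399
N ≈ √22,403,399 ≈ 4,733.2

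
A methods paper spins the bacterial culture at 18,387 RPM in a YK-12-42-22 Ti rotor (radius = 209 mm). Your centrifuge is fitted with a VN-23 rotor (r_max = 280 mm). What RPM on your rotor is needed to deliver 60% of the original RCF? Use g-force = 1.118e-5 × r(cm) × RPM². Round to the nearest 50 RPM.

≈ 12300 RPM

Original rotor: r = 209 mm = 20.9 cm
RCF = 1.118 × 10⁻⁵ × r × N²
RCF_original = 1.118 × 10⁻⁵ × 20.9 × (18387)² = 1.118 × 10⁻⁵ × 20.9 × 338,081,769 ≈ 78,996.9 × g
Target RCF = 0.6 × 78,996.9 ≈ 47,398.1 × g
Your rotor: r = 280 mm = 28.0 cm
47,398.1 = 1.118 × 10⁻⁵ × 28 × N²
N² = 47,398.1 / (31.304 × 10⁻⁵) = 151,412,280
N ≈ √151,412,280 ≈ 12,305.0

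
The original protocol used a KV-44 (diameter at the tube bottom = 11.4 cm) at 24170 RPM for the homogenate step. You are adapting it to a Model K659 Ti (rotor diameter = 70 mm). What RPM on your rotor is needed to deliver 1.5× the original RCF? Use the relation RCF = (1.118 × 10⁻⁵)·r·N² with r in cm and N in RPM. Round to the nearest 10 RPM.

Original rotor: r = 11.4 / 2 = 5.7 cm
RCF_original = 1.118 × 10⁻⁵ × 5.7 × (24170)² = 1.118 × 10⁻⁵ × 5.7 × 584,188,900 ≈ 37,228 × g
Target RCF = 1.5 × 37,228 ≈ 55,842 × g
Your rotor: r = 70 mm / 2 = 35 mm = 3.5 cm
55,842 = 1.118 × 10⁻⁵ × 3.5 × N²
N² = 55,842 / (3.913 × 10⁻⁵) = 1,427,089,190
N ≈ √1,427,089,190 ≈ 37,776.8

37780 RPM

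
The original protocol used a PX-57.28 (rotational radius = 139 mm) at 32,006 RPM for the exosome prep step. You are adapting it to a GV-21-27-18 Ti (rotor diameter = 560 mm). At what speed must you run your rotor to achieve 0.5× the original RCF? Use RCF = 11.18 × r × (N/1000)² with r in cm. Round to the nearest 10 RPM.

15950 RPM

Original rotor: r = 139 mm = 13.9 cm
RCF_original = 11.18 × 13.9 × (32.006)² = 11.18 × 13.9 × 1,024.384036 ≈ 159,191.3 × g
Target RCF = 0.5 × 159,191.3 ≈ 79,595.6 × g
Your rotor: r = 560 mm / 2 = 280 mm = 28 cm
79,595.6 = 11.18 × 28 × (N/1000)²
(N/1000)² = 79,595.6 / 313.04 = 254.2665
N = 1000 × √254.2665 ≈ 15,945.7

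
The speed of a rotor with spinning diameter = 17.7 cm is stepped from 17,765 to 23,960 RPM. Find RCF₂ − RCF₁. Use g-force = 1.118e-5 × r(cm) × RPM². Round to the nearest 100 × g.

r = 17.7 / 2 = 8.85 cm
RCF₁ = 1.118 × 10⁻⁵ × 8.85 × (17765)² = 1.118 × 10⁻⁵ × 8.85 × 315,595,225 ≈ 31,225.9 × g
RCF₂ = 1.118 × 10⁻⁵ × 8.85 × (23960)² = 1.118 × 10⁻⁵ × 8.85 × 574,081,600 ≈ 56,801.4 × g
Increase = 56,801.4 − 31,225.9 = 25,575.5

25600 × g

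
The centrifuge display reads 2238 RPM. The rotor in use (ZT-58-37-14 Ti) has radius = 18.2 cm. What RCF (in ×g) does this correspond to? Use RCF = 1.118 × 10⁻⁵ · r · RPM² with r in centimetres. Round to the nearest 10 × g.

RCF = 1.118 × 10⁻⁵ × r × N²
RCF = 1.118 × 10⁻⁵ × 18.2 × (2238)² = 1.118 × 10⁻⁵ × 18.2 × 5,008,644 ≈ 1,019.1 × g

≈ 1020 ×g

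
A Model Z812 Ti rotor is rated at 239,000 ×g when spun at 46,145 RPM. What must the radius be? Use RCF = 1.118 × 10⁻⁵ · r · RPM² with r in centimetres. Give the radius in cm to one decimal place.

≈ 10.0 cm

RCF = 1.118 × 10⁻⁵ × r × N²
239000 = 1.118 × 10⁻⁵ × r × (46145)²
r = 239000 / (1.118 × 10⁻⁵ × 2,129,361,025) = 239000 / 23806.26 ≈ 10.039 cm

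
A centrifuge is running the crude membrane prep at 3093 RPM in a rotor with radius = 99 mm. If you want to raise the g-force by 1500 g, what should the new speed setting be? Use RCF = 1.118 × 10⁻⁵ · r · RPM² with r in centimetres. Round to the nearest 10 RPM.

≈ 4810 RPM

r = 99 mm = 9.9 cm
Current RCF = 1.118 × 10⁻⁵ × 9.9 × (3093)² = 1.118 × 10⁻⁵ × 9.9 × 9,566,649 ≈ 1,058.9 × g
Target RCF = 1,058.9 + 1,500 = 2,558.9 × g
N² = 2,558.9 / (11.0682 × 10⁻⁵) = 23,119,387
N ≈ √23,119,387 ≈ 4,808.3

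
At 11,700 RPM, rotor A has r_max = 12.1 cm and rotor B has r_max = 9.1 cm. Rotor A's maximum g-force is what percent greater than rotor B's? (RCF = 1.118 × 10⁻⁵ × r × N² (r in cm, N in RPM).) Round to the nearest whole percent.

33%

At equal RPM, RCF scales linearly with r: ratio = 12.1 / 9.1 = 1.3297.
So rotor A delivers 33.0% more g-force.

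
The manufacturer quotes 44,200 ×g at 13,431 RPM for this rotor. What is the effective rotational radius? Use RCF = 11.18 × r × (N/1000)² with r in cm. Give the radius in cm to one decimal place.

RCF = 11.18 × r × (N/1000)²
44200 = 11.18 × r × (13.431)²
r = 44200 / (11.18 × 180.391761) = 44200 / 2016.78 ≈ 21.916 cm

≈ 21.9 cm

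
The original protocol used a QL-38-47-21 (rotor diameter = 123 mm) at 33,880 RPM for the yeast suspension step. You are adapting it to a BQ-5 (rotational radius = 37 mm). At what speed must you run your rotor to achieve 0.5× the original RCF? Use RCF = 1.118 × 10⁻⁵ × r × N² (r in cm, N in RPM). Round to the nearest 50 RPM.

Original rotor: r = 123 mm / 2 = 61.5 mm = 6.15 cm
RCF_original = 1.118 × 10⁻⁵ × 6.15 × (33880)² = 1.118 × 10⁻⁵ × 6.15 × 1,147,854,400 ≈ 78,923 × g
Target RCF = 0.5 × 78,923 ≈ 39,461.5 × g
Your rotor: r = 37 mm = 3.7 cm
39,461.5 = 1.118 × 10⁻⁵ × 3.7 × N²
N² = 39,461.5 / (4.1366 × 10⁻⁵) = 953,959,774
N ≈ √953,959,774 ≈ 30,886.2

≈ 30900 RPM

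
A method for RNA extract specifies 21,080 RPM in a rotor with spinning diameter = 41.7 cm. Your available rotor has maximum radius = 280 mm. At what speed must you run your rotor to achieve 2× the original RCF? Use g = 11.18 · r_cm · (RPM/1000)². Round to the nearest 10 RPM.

Original rotor: r = 41.7 / 2 = 20.85 cm
RCF = 11.18 × r × (N/1000)²
RCF_original = 11.18 × 20.85 × (21.08)² = 11.18 × 20.85 × 444.3664 ≈ 103,583.1 × g
Target RCF = 2 × 103,583.1 ≈ 207,166.2 × g
Your rotor: r = 280 mm = 28.0 cm
207,166.2 = 11.18 × 28 × (N/1000)²
(N/1000)² = 207,166.2 / 313.04 = 661.7883
N = 1000 × √661.7883 ≈ 25,725.2

≈ 25730 RPM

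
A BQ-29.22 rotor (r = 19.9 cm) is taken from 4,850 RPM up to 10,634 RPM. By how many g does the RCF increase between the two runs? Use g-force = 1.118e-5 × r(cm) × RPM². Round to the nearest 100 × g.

RCF₁ = 1.118 × 10⁻⁵ × 19.9 × (4850)² = 1.118 × 10⁻⁵ × 19.9 × 23,522,500 ≈ 5,233.3 × g
RCF₂ = 1.118 × 10⁻⁵ × 19.9 × (10634)² = 1.118 × 10⁻⁵ × 19.9 × 113,081,956 ≈ 25,158.7 × g
Increase = 25,158.7 − 5,233.3 = 19,925.4

19900 g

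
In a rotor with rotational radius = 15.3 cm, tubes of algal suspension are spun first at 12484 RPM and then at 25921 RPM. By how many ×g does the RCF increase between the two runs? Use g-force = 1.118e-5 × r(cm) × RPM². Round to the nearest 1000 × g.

≈ 88000 ×g

RCF₁ = 1.118 × 10⁻⁵ × 15.3 × (12484)² = 1.118 × 10⁻⁵ × 15.3 × 155,850,256 ≈ 26,658.8 × g
RCF₂ = 1.118 × 10⁻⁵ × 15.3 × (25921)² = 1.118 × 10⁻⁵ × 15.3 × 671,898,241 ≈ 114,930.9 × g
Increase = 114,930.9 − 26,658.8 = 88,272.1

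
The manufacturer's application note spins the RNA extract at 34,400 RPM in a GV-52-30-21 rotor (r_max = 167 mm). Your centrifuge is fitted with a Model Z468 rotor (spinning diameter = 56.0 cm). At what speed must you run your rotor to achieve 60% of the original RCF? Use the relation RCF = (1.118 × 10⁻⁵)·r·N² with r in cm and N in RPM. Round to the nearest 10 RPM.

≈ 20580 RPM

Original rotor: r = 167 mm = 16.7 cm
RCF = 1.118 × 10⁻⁵ × r × N²
RCF_original = 1.118 × 10⁻⁵ × 16.7 × (34400)² = 1.118 × 10⁻⁵ × 16.7 × 1,183,360,000 ≈ 220,940.4 × g
Target RCF = 0.6 × 220,940.4 ≈ 132,564.2 × g
Your rotor: r = 56.0 / 2 = 28 cm
132,564.2 = 1.118 × 10⁻⁵ × 28 × N²
N² = 132,564.2 / (31.304 × 10⁻⁵) = 423,473,677
N ≈ √423,473,677 ≈ 20,578.5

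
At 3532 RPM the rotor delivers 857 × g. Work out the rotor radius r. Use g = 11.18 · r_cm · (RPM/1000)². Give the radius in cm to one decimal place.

857 = 11.18 × r × (3.532)²
r = 857 / (11.18 × 12.475024) = 857 / 139.4708 ≈ 6.145 cm

≈ 6.1 cm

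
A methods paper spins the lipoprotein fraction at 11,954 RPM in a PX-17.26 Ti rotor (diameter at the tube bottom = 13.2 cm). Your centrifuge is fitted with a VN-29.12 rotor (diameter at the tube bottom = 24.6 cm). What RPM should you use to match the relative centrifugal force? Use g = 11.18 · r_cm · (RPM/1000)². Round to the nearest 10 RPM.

8760 RPM

Original rotor: r = 13.2 / 2 = 6.6 cm
RCF = 11.18 × r × (N/1000)²
RCF_original = 11.18 × 6.6 × (11.954)² = 11.18 × 6.6 × 142.898116 ≈ 10,544.2 × g
Your rotor: r = 24.6 / 2 = 12.3 cm
10,544.2 = 11.18 × 12.3 × (N/1000)²
(N/1000)² = 10,544.2 / 137.514 = 76.67728
N = 1000 × √76.67728 ≈ 8,756.6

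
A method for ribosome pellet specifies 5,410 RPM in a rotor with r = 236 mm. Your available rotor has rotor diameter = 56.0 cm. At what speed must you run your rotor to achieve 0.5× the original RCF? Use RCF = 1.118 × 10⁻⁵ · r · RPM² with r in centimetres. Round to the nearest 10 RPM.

Original rotor: r = 236 mm = 23.6 cm
RCF_original = 1.118 × 10⁻⁵ × 23.6 × (5410)² = 1.118 × 10⁻⁵ × 23.6 × 29,268,100 ≈ 7,722.3 × g
Target RCF = 0.5 × 7,722.3 ≈ 3,861.2 × g
Your rotor: r = 56.0 / 2 = 28 cm
3,861.2 = 1.118 × 10⁻⁵ × 28 × N²
N² = 3,861.2 / (31.304 × 10⁻⁵) = 12,334,526
N ≈ √12,334,526 ≈ 3,512.1

3510 RPM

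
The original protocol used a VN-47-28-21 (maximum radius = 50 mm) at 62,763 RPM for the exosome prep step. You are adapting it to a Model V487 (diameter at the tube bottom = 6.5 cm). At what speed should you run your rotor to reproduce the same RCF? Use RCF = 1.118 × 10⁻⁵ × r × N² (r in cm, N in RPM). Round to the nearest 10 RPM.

Original rotor: r = 50 mm = 5.0 cm
RCF = 1.118 × 10⁻⁵ × r × N²
RCF_original = 1.118 × 10⁻⁵ × 5 × (62763)² = 1.118 × 10⁻⁵ × 5 × 3,939,194,169 ≈ 220,201 × g
Your rotor: r = 6.5 / 2 = 3.25 cm
220,201 = 1.118 × 10⁻⁵ × 3.25 × N²
N² = 220,201 / (3.6335 × 10⁻⁵) = 6,060,299,986
N ≈ √6,060,299,986 ≈ 77,847.9

≈ 77850 RPM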